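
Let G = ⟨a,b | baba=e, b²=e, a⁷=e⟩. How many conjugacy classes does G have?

The conjugacy classes (representative and size) are:
  [e] (size 1), [a⁶] (size 2), [a⁵] (size 2), [a⁴] (size 2), [ab] (size 7).
Class equation: 1 + 2 + 2 + 2 + 7 = 14 = |G|. So G has 5 conjugacy classes.

Answer: 5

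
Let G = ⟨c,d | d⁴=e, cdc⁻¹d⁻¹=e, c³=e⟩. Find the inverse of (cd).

The order of (cd) is 12 (smallest k with (cd)ᵏ = e), so (cd)⁻¹ = (cd)¹¹ = c²d³.
Check: (cd) · (c²d³) → (cd) · c² = d;   d · d³ = e, giving e as required.

Answer: c²d³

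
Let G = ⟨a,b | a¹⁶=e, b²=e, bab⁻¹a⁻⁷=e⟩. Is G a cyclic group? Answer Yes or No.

Every cyclic group is abelian. But a·b = ab while b·a = a⁷b, so a·b ≠ b·a and G is not abelian. Hence G is not cyclic.

Answer: No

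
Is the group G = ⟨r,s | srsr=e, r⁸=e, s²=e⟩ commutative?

r·s = rs but s·r = r⁷s, so r·s ≠ s·r and G is not abelian.

Answer: No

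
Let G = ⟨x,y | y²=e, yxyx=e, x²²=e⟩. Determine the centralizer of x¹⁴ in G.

⟨x¹⁴⟩ ⊆ C_G(x¹⁴) since powers of x¹⁴ commute with x¹⁴; so |C_G(x¹⁴)| ≥ |⟨x¹⁴⟩| = 11.
By orbit–stabilizer, |C_G(x¹⁴)| = |G| / |conj. class of x¹⁴| = 44 / 2 = 22.
The 22 elements commuting with x¹⁴ are {e, x, x², x³, x⁴, x⁵, x⁶, x⁷, x⁸, x⁹, x¹⁰, x¹¹, x¹², x¹³, x¹⁴, x¹⁵, x¹⁶, x¹⁷, x¹⁸, x¹⁹, x²⁰, x²¹}.

Answer: {e, x, x², x³, x⁴, x⁵, x⁶, x⁷, x⁸, x⁹, x¹⁰, x¹¹, x¹², x¹³, x¹⁴, x¹⁵, x¹⁶, x¹⁷, x¹⁸, x¹⁹, x²⁰, x²¹}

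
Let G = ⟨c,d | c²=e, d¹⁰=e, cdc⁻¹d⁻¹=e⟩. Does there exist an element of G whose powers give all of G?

|G| = 20, but the maximum element order in G is 10 < 20. No single element generates all of G, so G is not cyclic.

Answer: No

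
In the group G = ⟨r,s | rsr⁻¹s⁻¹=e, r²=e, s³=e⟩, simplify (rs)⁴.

Compute successive powers of (rs), reducing at each step:
  (rs)²: (rs) · r = s;   s · s = s²
  (rs)³: (s²) · r = rs²;   (rs²) · s = r
  (rs)⁴: r · r = e;   e · s = s

Answer: s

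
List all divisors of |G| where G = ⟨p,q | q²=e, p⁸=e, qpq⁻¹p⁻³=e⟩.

|G| = 16 = 2⁴. By Lagrange's theorem the order of any subgroup divides 16; the divisors of 16 are 1, 2, 4, 8, 16.

Answer: 1, 2, 4, 8, 16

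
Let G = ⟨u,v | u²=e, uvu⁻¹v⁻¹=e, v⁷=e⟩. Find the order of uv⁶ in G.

Compute successive powers until reaching e:
  (uv⁶)¹ = uv⁶, (uv⁶)² = v⁵, (uv⁶)³ = uv⁴, (uv⁶)⁴ = v³, (uv⁶)⁵ = uv², (uv⁶)⁶ = v, (uv⁶)⁷ = u, (uv⁶)⁸ = v⁶, (uv⁶)⁹ = uv⁵, (uv⁶)¹⁰ = v⁴, (uv⁶)¹¹ = uv³, (uv⁶)¹² = v², (uv⁶)¹³ = uv, (uv⁶)¹⁴ = e.
The smallest positive k with (uv⁶)ᵏ = e is 14.

Answer: 14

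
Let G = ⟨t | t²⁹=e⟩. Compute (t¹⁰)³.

Compute successive powers of (t¹⁰), reducing at each step:
  (t¹⁰)²: (t¹⁰) · t¹⁰ = t²⁰
  (t¹⁰)³: (t²⁰) · t¹⁰ = t

Answer: t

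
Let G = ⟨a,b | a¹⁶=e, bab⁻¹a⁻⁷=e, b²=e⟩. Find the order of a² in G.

Compute successive powers until reaching e:
  (a²)¹ = a², (a²)² = a⁴, (a²)³ = a⁶, (a²)⁴ = a⁸, (a²)⁵ = a¹⁰, (a²)⁶ = a¹², (a²)⁷ = a¹⁴, (a²)⁸ = e.
The smallest positive k with (a²)ᵏ = e is 8.

Answer: 8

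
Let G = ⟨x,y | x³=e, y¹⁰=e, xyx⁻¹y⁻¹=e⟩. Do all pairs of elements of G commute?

Each pair of generators commutes: x·y = xy = y·x. Since the generators pairwise commute, every element of G commutes with every other, so G is abelian.

Answer: Yes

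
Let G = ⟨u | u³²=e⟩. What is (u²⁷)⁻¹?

The order of (u²⁷) is 32 (smallest k with (u²⁷)ᵏ = e), so (u²⁷)⁻¹ = (u²⁷)³¹ = u⁵.
Check: (u²⁷) · (u⁵) → (u²⁷) · u⁵ = e, giving e as required.

Answer: u⁵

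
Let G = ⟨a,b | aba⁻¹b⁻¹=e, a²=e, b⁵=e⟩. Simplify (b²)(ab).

Compute (b²) · (ab) by multiplying left to right and reducing via the relations at each step:
  (b²) · a = ab²
  (ab²) · b = ab³

Answer: ab³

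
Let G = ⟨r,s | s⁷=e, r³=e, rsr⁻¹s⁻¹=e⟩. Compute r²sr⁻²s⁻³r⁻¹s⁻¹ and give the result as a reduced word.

Multiply left to right, reducing at each step:
  (r²) · s = r²s
  (r²s) · r⁻² = s
  s · s⁻³ = s⁵
  (s⁵) · r⁻¹ = r²s⁵
  (r²s⁵) · s⁻¹ = r²s⁴

Answer: r²s⁴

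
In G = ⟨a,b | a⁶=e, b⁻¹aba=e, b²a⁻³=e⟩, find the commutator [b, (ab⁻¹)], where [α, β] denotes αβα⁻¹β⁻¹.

[b, (ab⁻¹)] = b·(ab⁻¹)·b⁻¹·(ab⁻¹)⁻¹.
  b · (ab⁻¹) = a⁵
  (a⁵) · (b⁻¹) = a²b
  (a²b) · (ab) = a⁴

Answer: a⁴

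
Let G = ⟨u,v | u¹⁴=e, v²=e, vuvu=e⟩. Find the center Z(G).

An element z ∈ Z(G) iff z commutes with every generator.
For example u⁷ is central: (u⁷)·u = u⁸ = u·(u⁷); (u⁷)·v = u⁷v = v·(u⁷).
Whereas u ∉ Z(G) since u·v = uv ≠ u¹³v = v·u.
Checking each of the 28 elements this way gives Z(G) = {e, u⁷}, of order 2.

Answer: {e, u⁷}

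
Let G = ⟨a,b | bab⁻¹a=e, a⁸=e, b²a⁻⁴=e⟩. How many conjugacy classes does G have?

The conjugacy classes (representative and size) are:
  [e] (size 1), [a⁷] (size 2), [a²] (size 2), [a⁵] (size 2), [a⁴] (size 1), [a²b⁻¹] (size 4), [a³b] (size 4).
Class equation: 1 + 2 + 2 + 2 + 1 + 4 + 4 = 16 = |G|. So G has 7 conjugacy classes.

Answer: 7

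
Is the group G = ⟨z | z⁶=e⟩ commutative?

G has a single generator, so G is cyclic and hence abelian.

Answer: Yes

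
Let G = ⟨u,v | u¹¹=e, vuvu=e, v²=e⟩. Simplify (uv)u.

Compute (uv) · u by multiplying left to right and reducing via the relations at each step:
  (uv) · u = v

Answer: v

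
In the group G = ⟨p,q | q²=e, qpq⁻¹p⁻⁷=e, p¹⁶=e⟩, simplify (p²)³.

Compute successive powers of (p²), reducing at each step:
  (p²)²: (p²) · p² = p⁴
  (p²)³: (p⁴) · p² = p⁶

Answer: p⁶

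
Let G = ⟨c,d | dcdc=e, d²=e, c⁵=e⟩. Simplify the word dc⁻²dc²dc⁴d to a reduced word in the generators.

Multiply left to right, reducing at each step:
  d · c⁻² = c²d
  (c²d) · d = c²
  (c²) · c² = c⁴
  (c⁴) · d = c⁴d
  (c⁴d) · c⁴ = d
  d · d = e

Answer: e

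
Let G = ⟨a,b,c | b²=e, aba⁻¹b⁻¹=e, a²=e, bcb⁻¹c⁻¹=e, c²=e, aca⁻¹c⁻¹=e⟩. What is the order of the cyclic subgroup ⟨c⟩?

|⟨c⟩| equals the order of c. Compute successive powers until reaching e:
  c¹ = c, c² = e.
The smallest positive k with cᵏ = e is 2, so |⟨c⟩| = 2.

Answer: 2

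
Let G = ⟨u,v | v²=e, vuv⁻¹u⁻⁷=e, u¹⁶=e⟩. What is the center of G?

An element z ∈ Z(G) iff z commutes with every generator.
For example u⁸ is central: (u⁸)·u = u⁹ = u·(u⁸); (u⁸)·v = u⁸v = v·(u⁸).
Whereas u ∉ Z(G) since u·v = uv ≠ u⁷v = v·u.
Checking each of the 32 elements this way gives Z(G) = {e, u⁸}, of order 2.

Answer: {e, u⁸}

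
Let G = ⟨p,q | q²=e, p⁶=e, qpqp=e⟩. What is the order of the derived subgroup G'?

G' = [G, G] is generated by all commutators. The generator-pair commutators are: [p, q] = p².
The subgroup they normally generate is {e, p², p⁴}, of order 3.
Check: |G/G'| = 12/3 = 4 is the order of the abelianisation.

Answer: 3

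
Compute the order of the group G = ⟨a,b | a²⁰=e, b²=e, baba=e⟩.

Enumerate words in the generators, reducing via the relations: the distinct elements are
  {a, b, e, ab, a², a³, a⁴, a⁵, a⁶, a⁷, a⁸, a⁹, a²b, a³b, a¹², a¹³, a¹¹, a¹⁰, a¹⁴, a¹⁵, a¹⁶, a¹⁷, a¹⁸, a¹⁹, a⁴b, a⁵b, a⁶b, a⁷b, a⁸b, a⁹b, a¹²b, a¹³b, a¹¹b, a¹⁰b, a¹⁴b, a¹⁵b, a¹⁶b, a¹⁷b, a¹⁸b, a¹⁹b}.
No further products give new elements, so |G| = 40.

Answer: 40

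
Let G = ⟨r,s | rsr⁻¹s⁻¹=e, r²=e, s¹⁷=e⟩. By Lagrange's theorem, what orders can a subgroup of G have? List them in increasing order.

|G| = 34 = 2 · 17. By Lagrange's theorem the order of any subgroup divides 34; the divisors of 34 are 1, 2, 17, 34.

Answer: 1, 2, 17, 34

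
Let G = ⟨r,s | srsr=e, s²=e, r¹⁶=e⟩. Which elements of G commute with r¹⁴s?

⟨r¹⁴s⟩ ⊆ C_G(r¹⁴s) since powers of r¹⁴s commute with r¹⁴s; so |C_G(r¹⁴s)| ≥ |⟨r¹⁴s⟩| = 2.
By orbit–stabilizer, |C_G(r¹⁴s)| = |G| / |conj. class of r¹⁴s| = 32 / 8 = 4.
The 4 elements commuting with r¹⁴s are {e, r⁸, r⁶s, r¹⁴s}.

Answer: {e, r⁸, r⁶s, r¹⁴s}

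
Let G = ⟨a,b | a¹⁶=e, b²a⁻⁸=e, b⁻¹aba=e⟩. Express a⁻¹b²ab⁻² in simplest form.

Multiply left to right, reducing at each step:
  (a¹⁵) · b² = a⁷
  (a⁷) · a = a⁸
  (a⁸) · b⁻² = e

Answer: e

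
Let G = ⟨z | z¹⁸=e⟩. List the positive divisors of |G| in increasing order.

|G| = 18 = 2 · 3². By Lagrange's theorem the order of any subgroup divides 18; the divisors of 18 are 1, 2, 3, 6, 9, 18.

Answer: 1, 2, 3, 6, 9, 18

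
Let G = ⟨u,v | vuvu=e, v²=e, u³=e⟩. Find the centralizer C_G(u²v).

⟨u²v⟩ ⊆ C_G(u²v) since powers of u²v commute with u²v; so |C_G(u²v)| ≥ |⟨u²v⟩| = 2.
By orbit–stabilizer, |C_G(u²v)| = |G| / |conj. class of u²v| = 6 / 3 = 2.
The 2 elements commuting with u²v are {e, u²v}.

Answer: {e, u²v}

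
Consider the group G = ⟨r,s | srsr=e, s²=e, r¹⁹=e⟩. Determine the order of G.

Enumerate words in the generators, reducing via the relations: the distinct elements are
  {e, r, s, rs, r², r³, r⁴, r⁵, r⁶, r⁷, r⁸, r⁹, r²s, r³s, r¹², r¹³, r¹¹, r¹⁰, r¹⁴, r¹⁵, r¹⁶, r¹⁷, r¹⁸, r⁴s, r⁵s, r⁶s, r⁷s, r⁸s, r⁹s, r¹²s, r¹³s, r¹¹s, r¹⁰s, r¹⁴s, r¹⁵s, r¹⁶s, r¹⁷s, r¹⁸s}.
No further products give new elements, so |G| = 38.

Answer: 38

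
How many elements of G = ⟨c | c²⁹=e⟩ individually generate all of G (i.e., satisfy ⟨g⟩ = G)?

G is cyclic of order 29. An element generates G iff its order is 29, and a cyclic group of order 29 has exactly φ(29) = 28 such elements.

Answer: 28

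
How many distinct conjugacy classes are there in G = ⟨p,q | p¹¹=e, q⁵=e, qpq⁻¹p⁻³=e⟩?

The conjugacy classes (representative and size) are:
  [e] (size 1), [p³] (size 5), [p⁶] (size 5), [p⁷q] (size 11), [p⁹q²] (size 11), [p⁷q³] (size 11), [p⁷q⁴] (size 11).
Class equation: 1 + 5 + 5 + 11 + 11 + 11 + 11 = 55 = |G|. So G has 7 conjugacy classes.

Answer: 7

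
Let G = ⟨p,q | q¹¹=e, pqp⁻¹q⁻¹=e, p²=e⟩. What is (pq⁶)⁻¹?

The order of (pq⁶) is 22 (smallest k with (pq⁶)ᵏ = e), so (pq⁶)⁻¹ = (pq⁶)²¹ = pq⁵.
Check: (pq⁶) · (pq⁵) → (pq⁶) · p = q⁶;   (q⁶) · q⁵ = e, giving e as required.

Answer: pq⁵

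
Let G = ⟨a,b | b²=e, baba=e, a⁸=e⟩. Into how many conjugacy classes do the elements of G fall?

The conjugacy classes (representative and size) are:
  [e] (size 1), [a] (size 2), [a⁶] (size 2), [a³] (size 2), [a⁴] (size 1), [b] (size 4), [a⁵b] (size 4).
Class equation: 1 + 2 + 2 + 2 + 1 + 4 + 4 = 16 = |G|. So G has 7 conjugacy classes.

Answer: 7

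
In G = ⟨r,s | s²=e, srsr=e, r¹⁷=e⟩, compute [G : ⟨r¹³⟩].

First find ord(r¹³) by computing successive powers:
  (r¹³)¹ = r¹³, (r¹³)² = r⁹, (r¹³)³ = r⁵, (r¹³)⁴ = r, (r¹³)⁵ = r¹⁴, (r¹³)⁶ = r¹⁰, (r¹³)⁷ = r⁶, (r¹³)⁸ = r², (r¹³)⁹ = r¹⁵, (r¹³)¹⁰ = r¹¹, (r¹³)¹¹ = r⁷, (r¹³)¹² = r³, (r¹³)¹³ = r¹⁶, (r¹³)¹⁴ = r¹², (r¹³)¹⁵ = r⁸, (r¹³)¹⁶ = r⁴, (r¹³)¹⁷ = e.
So |⟨r¹³⟩| = ord(r¹³) = 17. With |G| = 34, by Lagrange [G : ⟨r¹³⟩] = 34/17 = 2.

Answer: 2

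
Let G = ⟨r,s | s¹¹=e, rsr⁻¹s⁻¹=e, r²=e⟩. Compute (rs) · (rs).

Compute (rs) · (rs) by multiplying left to right and reducing via the relations at each step:
  (rs) · r = s
  s · s = s²

Answer: s²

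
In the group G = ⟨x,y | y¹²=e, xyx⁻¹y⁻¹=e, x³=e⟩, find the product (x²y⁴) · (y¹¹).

Compute (x²y⁴) · (y¹¹) by multiplying left to right and reducing via the relations at each step:
  (x²y⁴) · y¹¹ = x²y³

Answer: x²y³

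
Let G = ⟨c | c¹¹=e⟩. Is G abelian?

G has a single generator, so G is cyclic and hence abelian.

Answer: Yes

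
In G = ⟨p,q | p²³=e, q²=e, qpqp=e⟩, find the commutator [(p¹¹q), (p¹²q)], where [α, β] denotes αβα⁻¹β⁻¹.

[(p¹¹q), (p¹²q)] = (p¹¹q)·(p¹²q)·(p¹¹q)⁻¹·(p¹²q)⁻¹.
  (p¹¹q) · (p¹²q) = p²²
  (p²²) · (p¹¹q) = p¹⁰q
  (p¹⁰q) · (p¹²q) = p²¹

Answer: p²¹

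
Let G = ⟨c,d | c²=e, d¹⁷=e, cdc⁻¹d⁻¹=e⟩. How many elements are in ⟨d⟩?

|⟨d⟩| equals the order of d. Compute successive powers until reaching e:
  d¹ = d, d² = d², d³ = d³, d⁴ = d⁴, d⁵ = d⁵, d⁶ = d⁶, d⁷ = d⁷, d⁸ = d⁸, d⁹ = d⁹, d¹⁰ = d¹⁰, d¹¹ = d¹¹, d¹² = d¹², d¹³ = d¹³, d¹⁴ = d¹⁴, d¹⁵ = d¹⁵, d¹⁶ = d¹⁶, d¹⁷ = e.
The smallest positive k with dᵏ = e is 17, so |⟨d⟩| = 17.

Answer: 17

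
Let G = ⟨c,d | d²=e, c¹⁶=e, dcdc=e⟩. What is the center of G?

An element z ∈ Z(G) iff z commutes with every generator.
For example c⁸ is central: (c⁸)·c = c⁹ = c·(c⁸); (c⁸)·d = c⁸d = d·(c⁸).
Whereas c ∉ Z(G) since c·d = cd ≠ c¹⁵d = d·c.
Checking each of the 32 elements this way gives Z(G) = {e, c⁸}, of order 2.

Answer: {e, c⁸}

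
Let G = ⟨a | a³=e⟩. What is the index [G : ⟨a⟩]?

First find ord(a) by computing successive powers:
  a¹ = a, a² = a², a³ = e.
So |⟨a⟩| = ord(a) = 3. With |G| = 3, by Lagrange [G : ⟨a⟩] = 3/3 = 1.

Answer: 1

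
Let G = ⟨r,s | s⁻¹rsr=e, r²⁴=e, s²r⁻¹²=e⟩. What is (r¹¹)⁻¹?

The order of (r¹¹) is 24 (smallest k with (r¹¹)ᵏ = e), so (r¹¹)⁻¹ = (r¹¹)²³ = r¹³.
Check: (r¹¹) · (r¹³) → (r¹¹) · r¹³ = e, giving e as required.

Answer: r¹³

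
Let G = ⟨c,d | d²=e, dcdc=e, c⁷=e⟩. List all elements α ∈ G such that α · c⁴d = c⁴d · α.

⟨c⁴d⟩ ⊆ C_G(c⁴d) since powers of c⁴d commute with c⁴d; so |C_G(c⁴d)| ≥ |⟨c⁴d⟩| = 2.
By orbit–stabilizer, |C_G(c⁴d)| = |G| / |conj. class of c⁴d| = 14 / 7 = 2.
The 2 elements commuting with c⁴d are {e, c⁴d}.

Answer: {e, c⁴d}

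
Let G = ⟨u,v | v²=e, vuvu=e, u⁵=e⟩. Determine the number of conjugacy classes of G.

The conjugacy classes (representative and size) are:
  [e] (size 1), [u] (size 2), [u²] (size 2), [v] (size 5).
Class equation: 1 + 2 + 2 + 5 = 10 = |G|. So G has 4 conjugacy classes.

Answer: 4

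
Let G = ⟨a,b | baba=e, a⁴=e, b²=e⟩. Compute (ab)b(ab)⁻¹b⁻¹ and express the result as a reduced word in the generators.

[(ab), b] = (ab)·b·(ab)⁻¹·b⁻¹.
  (ab) · b = a
  a · (ab) = a²b
  (a²b) · b = a²

Answer: a²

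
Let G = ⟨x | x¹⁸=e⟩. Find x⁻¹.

The order of x is 18 (smallest k with xᵏ = e), so x⁻¹ = x¹⁷ = x¹⁷.
Check: x · (x¹⁷) → x · x¹⁷ = e, giving e as required.

Answer: x¹⁷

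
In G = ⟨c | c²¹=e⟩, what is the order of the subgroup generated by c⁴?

|⟨c⁴⟩| equals the order of c⁴. Compute successive powers until reaching e:
  (c⁴)¹ = c⁴, (c⁴)² = c⁸, (c⁴)³ = c¹², (c⁴)⁴ = c¹⁶, (c⁴)⁵ = c²⁰, (c⁴)⁶ = c³, (c⁴)⁷ = c⁷, (c⁴)⁸ = c¹¹, (c⁴)⁹ = c¹⁵, (c⁴)¹⁰ = c¹⁹, (c⁴)¹¹ = c², (c⁴)¹² = c⁶, (c⁴)¹³ = c¹⁰, (c⁴)¹⁴ = c¹⁴, (c⁴)¹⁵ = c¹⁸, (c⁴)¹⁶ = c, (c⁴)¹⁷ = c⁵, (c⁴)¹⁸ = c⁹, (c⁴)¹⁹ = c¹³, (c⁴)²⁰ = c¹⁷, (c⁴)²¹ = e.
The smallest positive k with (c⁴)ᵏ = e is 21, so |⟨c⁴⟩| = 21.

Answer: 21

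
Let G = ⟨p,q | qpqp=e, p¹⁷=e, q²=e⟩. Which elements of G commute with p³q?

⟨p³q⟩ ⊆ C_G(p³q) since powers of p³q commute with p³q; so |C_G(p³q)| ≥ |⟨p³q⟩| = 2.
By orbit–stabilizer, |C_G(p³q)| = |G| / |conj. class of p³q| = 34 / 17 = 2.
The 2 elements commuting with p³q are {e, p³q}.

Answer: {e, p³q}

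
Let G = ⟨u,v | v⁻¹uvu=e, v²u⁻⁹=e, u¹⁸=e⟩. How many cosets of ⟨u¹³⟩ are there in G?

First find ord(u¹³) by computing successive powers:
  (u¹³)¹ = u¹³, (u¹³)² = u⁸, (u¹³)³ = u³, (u¹³)⁴ = u¹⁶, (u¹³)⁵ = u¹¹, (u¹³)⁶ = u⁶, (u¹³)⁷ = u, (u¹³)⁸ = u¹⁴, (u¹³)⁹ = u⁹, (u¹³)¹⁰ = u⁴, (u¹³)¹¹ = u¹⁷, (u¹³)¹² = u¹², (u¹³)¹³ = u⁷, (u¹³)¹⁴ = u², (u¹³)¹⁵ = u¹⁵, (u¹³)¹⁶ = u¹⁰, (u¹³)¹⁷ = u⁵, (u¹³)¹⁸ = e.
So |⟨u¹³⟩| = ord(u¹³) = 18. With |G| = 36, by Lagrange [G : ⟨u¹³⟩] = 36/18 = 2.

Answer: 2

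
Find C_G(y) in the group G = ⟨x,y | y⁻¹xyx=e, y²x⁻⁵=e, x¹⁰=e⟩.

⟨y⟩ ⊆ C_G(y) since powers of y commute with y; so |C_G(y)| ≥ |⟨y⟩| = 4.
By orbit–stabilizer, |C_G(y)| = |G| / |conj. class of y| = 20 / 5 = 4.
The 4 elements commuting with y are {e, x⁵, y, y⁻¹}.

Answer: {e, x⁵, y, y⁻¹}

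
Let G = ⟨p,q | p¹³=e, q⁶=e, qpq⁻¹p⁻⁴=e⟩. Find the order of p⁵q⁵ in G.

Compute successive powers until reaching e:
  (p⁵q⁵)¹ = p⁵q⁵, (p⁵q⁵)² = p³q⁴, (p⁵q⁵)³ = p⁹q³, (p⁵q⁵)⁴ = p⁴q², (p⁵q⁵)⁵ = p⁶q, (p⁵q⁵)⁶ = e.
The smallest positive k with (p⁵q⁵)ᵏ = e is 6.

Answer: 6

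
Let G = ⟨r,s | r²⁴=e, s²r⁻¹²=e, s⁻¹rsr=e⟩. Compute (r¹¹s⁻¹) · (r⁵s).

Compute (r¹¹s⁻¹) · (r⁵s) by multiplying left to right and reducing via the relations at each step:
  (r¹¹s⁻¹) · r⁵ = r⁶s⁻¹
  (r⁶s⁻¹) · s = r⁶

Answer: r⁶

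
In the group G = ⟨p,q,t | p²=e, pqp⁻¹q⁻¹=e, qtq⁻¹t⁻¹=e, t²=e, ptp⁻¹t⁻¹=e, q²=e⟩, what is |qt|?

Compute successive powers until reaching e:
  (qt)¹ = qt, (qt)² = e.
The smallest positive k with (qt)ᵏ = e is 2.

Answer: 2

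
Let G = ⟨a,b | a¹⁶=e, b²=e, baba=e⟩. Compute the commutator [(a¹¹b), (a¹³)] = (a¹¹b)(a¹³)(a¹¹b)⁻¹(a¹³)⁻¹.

[(a¹¹b), (a¹³)] = (a¹¹b)·(a¹³)·(a¹¹b)⁻¹·(a¹³)⁻¹.
  (a¹¹b) · (a¹³) = a¹⁴b
  (a¹⁴b) · (a¹¹b) = a³
  (a³) · (a³) = a⁶

Answer: a⁶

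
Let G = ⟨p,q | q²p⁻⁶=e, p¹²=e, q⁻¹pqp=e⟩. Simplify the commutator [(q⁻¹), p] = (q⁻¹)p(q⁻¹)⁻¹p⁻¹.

[(q⁻¹), p] = (q⁻¹)·p·(q⁻¹)⁻¹·p⁻¹.
  (q⁻¹) · p = p⁵q
  (p⁵q) · q = p¹¹
  (p¹¹) · (p¹¹) = p¹⁰

Answer: p¹⁰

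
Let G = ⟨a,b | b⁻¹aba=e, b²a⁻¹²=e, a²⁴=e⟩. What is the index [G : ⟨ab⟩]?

First find ord(ab) by computing successive powers:
  (ab)¹ = ab, (ab)² = a¹², (ab)³ = ab⁻¹, (ab)⁴ = e.
So |⟨ab⟩| = ord(ab) = 4. With |G| = 48, by Lagrange [G : ⟨ab⟩] = 48/4 = 12.

Answer: 12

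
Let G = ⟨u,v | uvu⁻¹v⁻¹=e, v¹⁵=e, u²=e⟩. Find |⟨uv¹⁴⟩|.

|⟨uv¹⁴⟩| equals the order of uv¹⁴. Compute successive powers until reaching e:
  (uv¹⁴)¹ = uv¹⁴, (uv¹⁴)² = v¹³, (uv¹⁴)³ = uv¹², (uv¹⁴)⁴ = v¹¹, (uv¹⁴)⁵ = uv¹⁰, (uv¹⁴)⁶ = v⁹, (uv¹⁴)⁷ = uv⁸, (uv¹⁴)⁸ = v⁷, (uv¹⁴)⁹ = uv⁶, (uv¹⁴)¹⁰ = v⁵, (uv¹⁴)¹¹ = uv⁴, (uv¹⁴)¹² = v³, (uv¹⁴)¹³ = uv², (uv¹⁴)¹⁴ = v, (uv¹⁴)¹⁵ = u, (uv¹⁴)¹⁶ = v¹⁴, (uv¹⁴)¹⁷ = uv¹³, (uv¹⁴)¹⁸ = v¹², (uv¹⁴)¹⁹ = uv¹¹, (uv¹⁴)²⁰ = v¹⁰, (uv¹⁴)²¹ = uv⁹, (uv¹⁴)²² = v⁸, (uv¹⁴)²³ = uv⁷, (uv¹⁴)²⁴ = v⁶, (uv¹⁴)²⁵ = uv⁵, (uv¹⁴)²⁶ = v⁴, (uv¹⁴)²⁷ = uv³, (uv¹⁴)²⁸ = v², (uv¹⁴)²⁹ = uv, (uv¹⁴)³⁰ = e.
The smallest positive k with (uv¹⁴)ᵏ = e is 30, so |⟨uv¹⁴⟩| = 30.

Answer: 30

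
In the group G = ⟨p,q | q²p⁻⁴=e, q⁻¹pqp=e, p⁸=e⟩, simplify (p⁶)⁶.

Compute successive powers of (p⁶), reducing at each step:
  (p⁶)²: (p⁶) · p⁶ = p⁴
  (p⁶)³: (p⁴) · p⁶ = p²
  (p⁶)⁴: (p²) · p⁶ = e
  (p⁶)⁵: e · p⁶ = p⁶
  (p⁶)⁶: (p⁶) · p⁶ = p⁴

Answer: p⁴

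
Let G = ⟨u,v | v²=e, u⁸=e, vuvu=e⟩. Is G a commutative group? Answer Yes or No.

u·v = uv but v·u = u⁷v, so u·v ≠ v·u and G is not abelian.

Answer: No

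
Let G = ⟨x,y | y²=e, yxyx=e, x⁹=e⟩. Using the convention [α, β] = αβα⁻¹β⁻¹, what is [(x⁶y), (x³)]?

[(x⁶y), (x³)] = (x⁶y)·(x³)·(x⁶y)⁻¹·(x³)⁻¹.
  (x⁶y) · (x³) = x³y
  (x³y) · (x⁶y) = x⁶
  (x⁶) · (x⁶) = x³

Answer: x³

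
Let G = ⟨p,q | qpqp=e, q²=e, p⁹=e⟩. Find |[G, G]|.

G' = [G, G] is generated by all commutators. The generator-pair commutators are: [p, q] = p².
The subgroup they normally generate is {e, p, p², p³, p⁴, p⁵, p⁶, p⁷, p⁸}, of order 9.
Check: |G/G'| = 18/9 = 2 is the order of the abelianisation.

Answer: 9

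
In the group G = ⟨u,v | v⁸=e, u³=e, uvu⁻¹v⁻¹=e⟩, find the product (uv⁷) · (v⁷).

Compute (uv⁷) · (v⁷) by multiplying left to right and reducing via the relations at each step:
  (uv⁷) · v⁷ = uv⁶

Answer: uv⁶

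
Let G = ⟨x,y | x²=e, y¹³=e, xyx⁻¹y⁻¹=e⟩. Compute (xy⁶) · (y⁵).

Compute (xy⁶) · (y⁵) by multiplying left to right and reducing via the relations at each step:
  (xy⁶) · y⁵ = xy¹¹

Answer: xy¹¹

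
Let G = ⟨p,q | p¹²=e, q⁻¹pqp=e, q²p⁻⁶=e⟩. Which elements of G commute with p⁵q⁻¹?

⟨p⁵q⁻¹⟩ ⊆ C_G(p⁵q⁻¹) since powers of p⁵q⁻¹ commute with p⁵q⁻¹; so |C_G(p⁵q⁻¹)| ≥ |⟨p⁵q⁻¹⟩| = 4.
By orbit–stabilizer, |C_G(p⁵q⁻¹)| = |G| / |conj. class of p⁵q⁻¹| = 24 / 6 = 4.
The 4 elements commuting with p⁵q⁻¹ are {e, p⁶, p⁵q, p⁵q⁻¹}.

Answer: {e, p⁶, p⁵q, p⁵q⁻¹}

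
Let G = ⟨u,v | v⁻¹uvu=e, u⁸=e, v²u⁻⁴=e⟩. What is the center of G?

An element z ∈ Z(G) iff z commutes with every generator.
For example u⁴ is central: (u⁴)·u = u⁵ = u·(u⁴); (u⁴)·v = v⁻¹ = v·(u⁴).
Whereas u ∉ Z(G) since u·v = uv ≠ u³v⁻¹ = v·u.
Checking each of the 16 elements this way gives Z(G) = {e, u⁴}, of order 2.

Answer: {e, u⁴}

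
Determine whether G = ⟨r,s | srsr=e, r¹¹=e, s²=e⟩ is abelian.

r·s = rs but s·r = r¹⁰s, so r·s ≠ s·r and G is not abelian.

Answer: No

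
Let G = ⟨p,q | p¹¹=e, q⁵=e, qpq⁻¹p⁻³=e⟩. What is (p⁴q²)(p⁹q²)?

Compute (p⁴q²) · (p⁹q²) by multiplying left to right and reducing via the relations at each step:
  (p⁴q²) · p⁹ = p⁸q²
  (p⁸q²) · q² = p⁸q⁴

Answer: p⁸q⁴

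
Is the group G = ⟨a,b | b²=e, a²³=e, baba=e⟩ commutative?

a·b = ab but b·a = a²²b, so a·b ≠ b·a and G is not abelian.

Answer: No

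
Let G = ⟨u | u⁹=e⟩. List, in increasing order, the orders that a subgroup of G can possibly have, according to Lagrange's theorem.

|G| = 9 = 3². By Lagrange's theorem the order of any subgroup divides 9; the divisors of 9 are 1, 3, 9.

Answer: 1, 3, 9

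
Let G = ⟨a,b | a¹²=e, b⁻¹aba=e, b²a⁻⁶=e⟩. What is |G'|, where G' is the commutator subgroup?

G' = [G, G] is generated by all commutators. The generator-pair commutators are: [a, b] = a².
The subgroup they normally generate is {e, a², a⁴, a⁶, a⁸, a¹⁰}, of order 6.
Check: |G/G'| = 24/6 = 4 is the order of the abelianisation.

Answer: 6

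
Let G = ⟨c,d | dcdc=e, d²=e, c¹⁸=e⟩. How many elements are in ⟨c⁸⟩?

|⟨c⁸⟩| equals the order of c⁸. Compute successive powers until reaching e:
  (c⁸)¹ = c⁸, (c⁸)² = c¹⁶, (c⁸)³ = c⁶, (c⁸)⁴ = c¹⁴, (c⁸)⁵ = c⁴, (c⁸)⁶ = c¹², (c⁸)⁷ = c², (c⁸)⁸ = c¹⁰, (c⁸)⁹ = e.
The smallest positive k with (c⁸)ᵏ = e is 9, so |⟨c⁸⟩| = 9.

Answer: 9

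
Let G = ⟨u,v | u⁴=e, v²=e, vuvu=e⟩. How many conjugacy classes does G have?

The conjugacy classes (representative and size) are:
  [e] (size 1), [u] (size 2), [u²] (size 1), [u²v] (size 2), [u³v] (size 2).
Class equation: 1 + 2 + 1 + 2 + 2 = 8 = |G|. So G has 5 conjugacy classes.

Answer: 5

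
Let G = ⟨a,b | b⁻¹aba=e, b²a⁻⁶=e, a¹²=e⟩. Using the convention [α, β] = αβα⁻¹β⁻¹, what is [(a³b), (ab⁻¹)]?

[(a³b), (ab⁻¹)] = (a³b)·(ab⁻¹)·(a³b)⁻¹·(ab⁻¹)⁻¹.
  (a³b) · (ab⁻¹) = a²
  (a²) · (a³b⁻¹) = a⁵b⁻¹
  (a⁵b⁻¹) · (ab) = a⁴

Answer: a⁴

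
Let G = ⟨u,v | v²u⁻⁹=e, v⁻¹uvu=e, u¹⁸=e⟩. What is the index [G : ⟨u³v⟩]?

First find ord(u³v) by computing successive powers:
  (u³v)¹ = u³v, (u³v)² = u⁹, (u³v)³ = u³v⁻¹, (u³v)⁴ = e.
So |⟨u³v⟩| = ord(u³v) = 4. With |G| = 36, by Lagrange [G : ⟨u³v⟩] = 36/4 = 9.

Answer: 9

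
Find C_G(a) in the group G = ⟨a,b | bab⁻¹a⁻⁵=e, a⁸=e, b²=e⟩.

⟨a⟩ ⊆ C_G(a) since powers of a commute with a; so |C_G(a)| ≥ |⟨a⟩| = 8.
By orbit–stabilizer, |C_G(a)| = |G| / |conj. class of a| = 16 / 2 = 8.
The 8 elements commuting with a are {e, a, a², a³, a⁴, a⁵, a⁶, a⁷}.

Answer: {e, a, a², a³, a⁴, a⁵, a⁶, a⁷}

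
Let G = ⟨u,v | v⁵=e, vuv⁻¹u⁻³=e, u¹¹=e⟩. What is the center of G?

An element z ∈ Z(G) iff z commutes with every generator.
For example e is central: e·u = u = u·e; e·v = v = v·e.
Whereas u ∉ Z(G) since u·v = uv ≠ u³v = v·u.
Checking each of the 55 elements this way gives Z(G) = {e}, of order 1.

Answer: {e}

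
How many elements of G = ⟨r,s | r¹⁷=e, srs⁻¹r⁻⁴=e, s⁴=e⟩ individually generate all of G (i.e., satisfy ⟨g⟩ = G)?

⟨g⟩ = G would require ord(g) = |G| = 68, but the maximum element order in G is 17 < 68. So G is not cyclic and no single element generates it: the count is 0.

Answer: 0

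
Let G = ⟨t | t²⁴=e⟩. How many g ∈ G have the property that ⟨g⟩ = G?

G is cyclic of order 24. An element generates G iff its order is 24, and a cyclic group of order 24 has exactly φ(24) = 8 such elements.

Answer: 8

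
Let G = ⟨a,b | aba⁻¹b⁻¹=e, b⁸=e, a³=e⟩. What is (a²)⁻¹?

The order of (a²) is 3 (smallest k with (a²)ᵏ = e), so (a²)⁻¹ = (a²)² = a.
Check: (a²) · a → (a²) · a = e, giving e as required.

Answer: a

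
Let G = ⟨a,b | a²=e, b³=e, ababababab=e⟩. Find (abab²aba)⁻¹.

The order of (abab²aba) is 5 (smallest k with (abab²aba)ᵏ = e), so (abab²aba)⁻¹ = (abab²aba)⁴ = ab²abab²a.
Check: (abab²aba) · (ab²abab²a) → (abab²aba) · a = abab²ab;   (abab²ab) · b² = abab²a;   (abab²a) · a = abab²;   (abab²) · b = aba;   (aba) · a = ab;   (ab) · b² = a;   a · a = e, giving e as required.

Answer: ab²abab²a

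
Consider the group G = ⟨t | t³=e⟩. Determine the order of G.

G is generated by a single element, so G is cyclic. The relator gives t³ = e and no smaller power is forced to be e, so the 3 powers {e, t, t²} are distinct. Hence |G| = 3.

Answer: 3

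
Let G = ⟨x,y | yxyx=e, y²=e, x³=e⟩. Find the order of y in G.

Compute successive powers until reaching e:
  y¹ = y, y² = e.
The smallest positive k with yᵏ = e is 2.

Answer: 2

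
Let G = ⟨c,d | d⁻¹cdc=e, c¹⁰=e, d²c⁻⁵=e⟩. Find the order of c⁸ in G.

Compute successive powers until reaching e:
  (c⁸)¹ = c⁸, (c⁸)² = c⁶, (c⁸)³ = c⁴, (c⁸)⁴ = c², (c⁸)⁵ = e.
The smallest positive k with (c⁸)ᵏ = e is 5.

Answer: 5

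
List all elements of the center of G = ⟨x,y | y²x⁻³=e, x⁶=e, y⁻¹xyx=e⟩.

An element z ∈ Z(G) iff z commutes with every generator.
For example x³ is central: (x³)·x = x⁴ = x·(x³); (x³)·y = y⁻¹ = y·(x³).
Whereas x ∉ Z(G) since x·y = xy ≠ x²y⁻¹ = y·x.
Checking each of the 12 elements this way gives Z(G) = {e, x³}, of order 2.

Answer: {e, x³}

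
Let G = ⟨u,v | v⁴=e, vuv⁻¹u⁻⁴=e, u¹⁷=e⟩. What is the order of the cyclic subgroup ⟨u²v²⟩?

|⟨u²v²⟩| equals the order of u²v². Compute successive powers until reaching e:
  (u²v²)¹ = u²v², (u²v²)² = e.
The smallest positive k with (u²v²)ᵏ = e is 2, so |⟨u²v²⟩| = 2.

Answer: 2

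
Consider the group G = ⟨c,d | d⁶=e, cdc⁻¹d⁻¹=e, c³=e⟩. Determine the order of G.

Enumerate words in the generators, reducing via the relations: the distinct elements are
  {c, d, e, cd, c², d², d³, d⁴, d⁵, cd², cd³, cd⁴, cd⁵, c²d, c²d², c²d³, c²d⁴, c²d⁵}.
No further products give new elements, so |G| = 18.

Answer: 18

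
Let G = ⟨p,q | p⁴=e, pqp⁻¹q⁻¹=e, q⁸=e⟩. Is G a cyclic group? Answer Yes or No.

|G| = 32, but the maximum element order in G is 8 < 32. No single element generates all of G, so G is not cyclic.

Answer: No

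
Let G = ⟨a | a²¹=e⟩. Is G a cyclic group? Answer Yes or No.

|G| = 21. The element a has order 21 (its powers give 21 distinct elements), so ⟨a⟩ = G and G is cyclic.

Answer: Yes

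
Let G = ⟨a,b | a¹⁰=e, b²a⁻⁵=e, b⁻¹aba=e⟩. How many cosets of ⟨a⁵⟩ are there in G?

First find ord(a⁵) by computing successive powers:
  (a⁵)¹ = a⁵, (a⁵)² = e.
So |⟨a⁵⟩| = ord(a⁵) = 2. With |G| = 20, by Lagrange [G : ⟨a⁵⟩] = 20/2 = 10.

Answer: 10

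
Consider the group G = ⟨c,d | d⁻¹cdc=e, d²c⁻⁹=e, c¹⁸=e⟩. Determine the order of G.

Enumerate words in the generators, reducing via the relations: the distinct elements are
  {c, d, e, cd, c², c³, c⁴, c⁵, c⁶, c⁷, c⁸, c⁹, c²d, c³d, c¹², c¹³, c¹¹, c¹⁰, c¹⁴, c¹⁵, c¹⁶, c¹⁷, c⁴d, c⁵d, c⁶d, c⁷d, c⁸d, d⁻¹, cd⁻¹, c²d⁻¹, c³d⁻¹, c⁴d⁻¹, c⁵d⁻¹, c⁶d⁻¹, c⁷d⁻¹, c⁸d⁻¹}.
No further products give new elements, so |G| = 36.

Answer: 36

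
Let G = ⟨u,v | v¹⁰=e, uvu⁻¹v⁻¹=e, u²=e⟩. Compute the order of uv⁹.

Compute successive powers until reaching e:
  (uv⁹)¹ = uv⁹, (uv⁹)² = v⁸, (uv⁹)³ = uv⁷, (uv⁹)⁴ = v⁶, (uv⁹)⁵ = uv⁵, (uv⁹)⁶ = v⁴, (uv⁹)⁷ = uv³, (uv⁹)⁸ = v², (uv⁹)⁹ = uv, (uv⁹)¹⁰ = e.
The smallest positive k with (uv⁹)ᵏ = e is 10.

Answer: 10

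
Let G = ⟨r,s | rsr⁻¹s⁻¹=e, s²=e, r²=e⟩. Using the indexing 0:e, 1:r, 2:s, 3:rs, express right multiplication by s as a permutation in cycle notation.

(0 2)(1 3)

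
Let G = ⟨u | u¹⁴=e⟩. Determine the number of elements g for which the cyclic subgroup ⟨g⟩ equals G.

G is cyclic of order 14. An element generates G iff its order is 14, and a cyclic group of order 14 has exactly φ(14) = 6 such elements.

Answer: 6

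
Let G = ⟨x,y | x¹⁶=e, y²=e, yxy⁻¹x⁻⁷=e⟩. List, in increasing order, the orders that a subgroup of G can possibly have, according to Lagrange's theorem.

|G| = 32 = 2⁵. By Lagrange's theorem the order of any subgroup divides 32; the divisors of 32 are 1, 2, 4, 8, 16, 32.

Answer: 1, 2, 4, 8, 16, 32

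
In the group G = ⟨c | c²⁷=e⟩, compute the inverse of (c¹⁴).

The order of (c¹⁴) is 27 (smallest k with (c¹⁴)ᵏ = e), so (c¹⁴)⁻¹ = (c¹⁴)²⁶ = c¹³.
Check: (c¹⁴) · (c¹³) → (c¹⁴) · c¹³ = e, giving e as required.

Answer: c¹³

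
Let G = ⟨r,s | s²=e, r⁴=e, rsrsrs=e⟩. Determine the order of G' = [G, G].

G' = [G, G] is generated by all commutators. The generator-pair commutators are: [r, s] = r²sr.
The subgroup they normally generate is {e, r², rs, sr³, r²sr, r³s, r²sr³, sr, rsr², sr²s, r²sr²s, r³sr²}, of order 12.
Check: |G/G'| = 24/12 = 2 is the order of the abelianisation.

Answer: 12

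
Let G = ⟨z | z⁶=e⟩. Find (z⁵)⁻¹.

The order of (z⁵) is 6 (smallest k with (z⁵)ᵏ = e), so (z⁵)⁻¹ = (z⁵)⁵ = z.
Check: (z⁵) · z → (z⁵) · z = e, giving e as required.

Answer: z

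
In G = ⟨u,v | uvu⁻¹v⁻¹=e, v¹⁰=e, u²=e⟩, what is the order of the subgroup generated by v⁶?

|⟨v⁶⟩| equals the order of v⁶. Compute successive powers until reaching e:
  (v⁶)¹ = v⁶, (v⁶)² = v², (v⁶)³ = v⁸, (v⁶)⁴ = v⁴, (v⁶)⁵ = e.
The smallest positive k with (v⁶)ᵏ = e is 5, so |⟨v⁶⟩| = 5.

Answer: 5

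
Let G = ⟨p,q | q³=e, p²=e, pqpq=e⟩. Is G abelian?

p·q = pq but q·p = pq², so p·q ≠ q·p and G is not abelian.

Answer: No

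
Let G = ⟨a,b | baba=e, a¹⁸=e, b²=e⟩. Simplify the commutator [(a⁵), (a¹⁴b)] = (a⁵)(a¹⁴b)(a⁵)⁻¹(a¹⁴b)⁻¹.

[(a⁵), (a¹⁴b)] = (a⁵)·(a¹⁴b)·(a⁵)⁻¹·(a¹⁴b)⁻¹.
  (a⁵) · (a¹⁴b) = ab
  (ab) · (a¹³) = a⁶b
  (a⁶b) · (a¹⁴b) = a¹⁰

Answer: a¹⁰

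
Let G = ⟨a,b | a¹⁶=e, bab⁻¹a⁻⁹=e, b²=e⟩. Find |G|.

Enumerate words in the generators, reducing via the relations: the distinct elements are
  {a, b, e, ab, a², a³, a⁴, a⁵, a⁶, a⁷, a⁸, a⁹, a²b, a³b, a¹², a¹³, a¹¹, a¹⁰, a¹⁴, a¹⁵, a⁴b, a⁵b, a⁶b, a⁷b, a⁸b, a⁹b, a¹²b, a¹³b, a¹¹b, a¹⁰b, a¹⁴b, a¹⁵b}.
No further products give new elements, so |G| = 32.

Answer: 32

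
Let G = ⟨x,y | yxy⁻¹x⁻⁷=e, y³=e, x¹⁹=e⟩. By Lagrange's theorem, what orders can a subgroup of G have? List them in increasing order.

|G| = 57 = 3 · 19. By Lagrange's theorem the order of any subgroup divides 57; the divisors of 57 are 1, 3, 19, 57.

Answer: 1, 3, 19, 57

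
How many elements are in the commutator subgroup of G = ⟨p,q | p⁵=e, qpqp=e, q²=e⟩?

G' = [G, G] is generated by all commutators. The generator-pair commutators are: [p, q] = p².
The subgroup they normally generate is {e, p, p², p³, p⁴}, of order 5.
Check: |G/G'| = 10/5 = 2 is the order of the abelianisation.

Answer: 5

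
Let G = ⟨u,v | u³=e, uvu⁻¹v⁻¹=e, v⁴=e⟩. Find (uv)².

Compute successive powers of (uv), reducing at each step:
  (uv)²: (uv) · u = u²v;   (u²v) · v = u²v²

Answer: u²v²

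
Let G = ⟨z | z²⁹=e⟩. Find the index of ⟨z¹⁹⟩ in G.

First find ord(z¹⁹) by computing successive powers:
  (z¹⁹)¹ = z¹⁹, (z¹⁹)² = z⁹, (z¹⁹)³ = z²⁸, (z¹⁹)⁴ = z¹⁸, (z¹⁹)⁵ = z⁸, (z¹⁹)⁶ = z²⁷, (z¹⁹)⁷ = z¹⁷, (z¹⁹)⁸ = z⁷, (z¹⁹)⁹ = z²⁶, (z¹⁹)¹⁰ = z¹⁶, (z¹⁹)¹¹ = z⁶, (z¹⁹)¹² = z²⁵, (z¹⁹)¹³ = z¹⁵, (z¹⁹)¹⁴ = z⁵, (z¹⁹)¹⁵ = z²⁴, (z¹⁹)¹⁶ = z¹⁴, (z¹⁹)¹⁷ = z⁴, (z¹⁹)¹⁸ = z²³, (z¹⁹)¹⁹ = z¹³, (z¹⁹)²⁰ = z³, (z¹⁹)²¹ = z²², (z¹⁹)²² = z¹², (z¹⁹)²³ = z², (z¹⁹)²⁴ = z²¹, (z¹⁹)²⁵ = z¹¹, (z¹⁹)²⁶ = z, (z¹⁹)²⁷ = z²⁰, (z¹⁹)²⁸ = z¹⁰, (z¹⁹)²⁹ = e.
So |⟨z¹⁹⟩| = ord(z¹⁹) = 29. With |G| = 29, by Lagrange [G : ⟨z¹⁹⟩] = 29/29 = 1.

Answer: 1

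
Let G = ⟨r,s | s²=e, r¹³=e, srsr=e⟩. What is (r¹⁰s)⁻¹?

The order of (r¹⁰s) is 2 (smallest k with (r¹⁰s)ᵏ = e), so (r¹⁰s)⁻¹ = (r¹⁰s)¹ = r¹⁰s.
Check: (r¹⁰s) · (r¹⁰s) → (r¹⁰s) · r¹⁰ = s;   s · s = e, giving e as required.

Answer: r¹⁰s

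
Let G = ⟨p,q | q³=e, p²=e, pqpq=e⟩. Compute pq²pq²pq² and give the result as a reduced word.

Multiply left to right, reducing at each step:
  p · q² = pq²
  (pq²) · p = q
  q · q² = e
  e · p = p
  p · q² = pq²

Answer: pq²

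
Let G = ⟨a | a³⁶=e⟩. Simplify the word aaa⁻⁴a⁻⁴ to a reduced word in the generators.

Multiply left to right, reducing at each step:
  a · a = a²
  (a²) · a⁻⁴ = a³⁴
  (a³⁴) · a⁻⁴ = a³⁰

Answer: a³⁰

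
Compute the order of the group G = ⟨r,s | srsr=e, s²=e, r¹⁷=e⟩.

Enumerate words in the generators, reducing via the relations: the distinct elements are
  {e, r, s, rs, r², r³, r⁴, r⁵, r⁶, r⁷, r⁸, r⁹, r²s, r³s, r¹², r¹³, r¹¹, r¹⁰, r¹⁴, r¹⁵, r¹⁶, r⁴s, r⁵s, r⁶s, r⁷s, r⁸s, r⁹s, r¹²s, r¹³s, r¹¹s, r¹⁰s, r¹⁴s, r¹⁵s, r¹⁶s}.
No further products give new elements, so |G| = 34.

Answer: 34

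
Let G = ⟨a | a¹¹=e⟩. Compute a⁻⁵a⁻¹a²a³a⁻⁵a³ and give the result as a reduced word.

Multiply left to right, reducing at each step:
  (a⁶) · a⁻¹ = a⁵
  (a⁵) · a² = a⁷
  (a⁷) · a³ = a¹⁰
  (a¹⁰) · a⁻⁵ = a⁵
  (a⁵) · a³ = a⁸

Answer: a⁸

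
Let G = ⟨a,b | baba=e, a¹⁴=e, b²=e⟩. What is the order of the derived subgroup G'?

G' = [G, G] is generated by all commutators. The generator-pair commutators are: [a, b] = a².
The subgroup they normally generate is {e, a², a⁴, a⁶, a⁸, a¹⁰, a¹²}, of order 7.
Check: |G/G'| = 28/7 = 4 is the order of the abelianisation.

Answer: 7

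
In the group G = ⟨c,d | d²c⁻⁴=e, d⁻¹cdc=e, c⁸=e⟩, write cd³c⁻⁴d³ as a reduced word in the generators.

Multiply left to right, reducing at each step:
  c · d³ = cd⁻¹
  (cd⁻¹) · c⁻⁴ = cd
  (cd) · d³ = c

Answer: c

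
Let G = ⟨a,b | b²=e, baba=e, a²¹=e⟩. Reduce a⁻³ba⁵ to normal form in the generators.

Multiply left to right, reducing at each step:
  (a¹⁸) · b = a¹⁸b
  (a¹⁸b) · a⁵ = a¹³b

Answer: a¹³b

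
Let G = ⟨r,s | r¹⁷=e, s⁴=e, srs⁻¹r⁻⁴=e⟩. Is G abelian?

r·s = rs but s·r = r⁴s, so r·s ≠ s·r and G is not abelian.

Answer: No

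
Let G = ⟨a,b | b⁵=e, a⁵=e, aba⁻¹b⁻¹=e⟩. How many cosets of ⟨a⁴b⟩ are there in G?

First find ord(a⁴b) by computing successive powers:
  (a⁴b)¹ = a⁴b, (a⁴b)² = a³b², (a⁴b)³ = a²b³, (a⁴b)⁴ = ab⁴, (a⁴b)⁵ = e.
So |⟨a⁴b⟩| = ord(a⁴b) = 5. With |G| = 25, by Lagrange [G : ⟨a⁴b⟩] = 25/5 = 5.

Answer: 5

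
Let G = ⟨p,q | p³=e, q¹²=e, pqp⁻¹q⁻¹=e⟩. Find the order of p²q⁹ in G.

Compute successive powers until reaching e:
  (p²q⁹)¹ = p²q⁹, (p²q⁹)² = pq⁶, (p²q⁹)³ = q³, (p²q⁹)⁴ = p², (p²q⁹)⁵ = pq⁹, (p²q⁹)⁶ = q⁶, (p²q⁹)⁷ = p²q³, (p²q⁹)⁸ = p, (p²q⁹)⁹ = q⁹, (p²q⁹)¹⁰ = p²q⁶, (p²q⁹)¹¹ = pq³, (p²q⁹)¹² = e.
The smallest positive k with (p²q⁹)ᵏ = e is 12.

Answer: 12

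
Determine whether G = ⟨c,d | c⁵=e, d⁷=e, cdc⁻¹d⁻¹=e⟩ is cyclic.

|G| = 35. The element cd has order 35 (its powers give 35 distinct elements), so ⟨cd⟩ = G and G is cyclic.

Answer: Yes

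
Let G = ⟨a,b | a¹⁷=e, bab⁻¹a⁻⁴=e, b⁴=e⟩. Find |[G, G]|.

G' = [G, G] is generated by all commutators. The generator-pair commutators are: [a, b] = a¹⁴.
The subgroup they normally generate is {e, a, a², a³, a⁴, a⁵, a⁶, a⁷, a⁸, a⁹, a¹⁰, a¹¹, a¹², a¹³, a¹⁴, a¹⁵, a¹⁶}, of order 17.
Check: |G/G'| = 68/17 = 4 is the order of the abelianisation.

Answer: 17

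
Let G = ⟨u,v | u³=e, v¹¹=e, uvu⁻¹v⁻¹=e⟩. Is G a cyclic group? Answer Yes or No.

|G| = 33. The element uv has order 33 (its powers give 33 distinct elements), so ⟨uv⟩ = G and G is cyclic.

Answer: Yes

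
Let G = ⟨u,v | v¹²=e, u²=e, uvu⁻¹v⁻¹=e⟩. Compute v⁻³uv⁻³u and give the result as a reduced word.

Multiply left to right, reducing at each step:
  (v⁹) · u = uv⁹
  (uv⁹) · v⁻³ = uv⁶
  (uv⁶) · u = v⁶

Answer: v⁶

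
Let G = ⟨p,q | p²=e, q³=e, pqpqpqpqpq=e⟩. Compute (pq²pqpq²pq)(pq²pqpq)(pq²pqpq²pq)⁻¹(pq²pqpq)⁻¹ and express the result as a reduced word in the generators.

[(pq²pqpq²pq), (pq²pqpq)] = (pq²pqpq²pq)·(pq²pqpq)·(pq²pqpq²pq)⁻¹·(pq²pqpq)⁻¹.
  (pq²pqpq²pq) · (pq²pqpq) = q²pqpq²pq²
  (q²pqpq²pq²) · (q²pqpq²pqp) = qpqpq²
  (qpqpq²) · (q²pq²pqp) = pqpq²pq²

Answer: pqpq²pq²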